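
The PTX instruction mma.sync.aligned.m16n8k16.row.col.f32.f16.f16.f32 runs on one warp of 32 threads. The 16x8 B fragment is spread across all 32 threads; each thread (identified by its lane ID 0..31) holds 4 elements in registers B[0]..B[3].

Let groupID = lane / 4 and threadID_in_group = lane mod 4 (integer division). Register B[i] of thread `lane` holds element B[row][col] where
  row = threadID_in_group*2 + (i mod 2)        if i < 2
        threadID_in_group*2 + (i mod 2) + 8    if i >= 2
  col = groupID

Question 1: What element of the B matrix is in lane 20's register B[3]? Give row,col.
20: G=5,T=0
[3] (0*2+1+8,5) = (9,5)

9,5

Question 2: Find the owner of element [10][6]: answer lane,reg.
25,2

c:6=>grp=6  r:10=>rB=1,tig=1,lo=0
L=6*4+1=25  i=1*2+0=2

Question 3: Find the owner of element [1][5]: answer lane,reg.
20,1

c=5→G=5  r=1→rhi=0,T=0,p=1
L=5*4+0=20  i=0*2+1=1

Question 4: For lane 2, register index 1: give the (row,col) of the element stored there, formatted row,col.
lane 2: G=0 (2/4), T=2 (2%4)
i=1: r=2*2+1+0=5, c=G=0

5,0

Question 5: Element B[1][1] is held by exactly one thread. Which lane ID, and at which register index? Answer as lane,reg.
4,1

c: 1->gid=1  r: 1->r8=0,tid=0,i&1=1
L=1*4+0=4  i=0*2+1=1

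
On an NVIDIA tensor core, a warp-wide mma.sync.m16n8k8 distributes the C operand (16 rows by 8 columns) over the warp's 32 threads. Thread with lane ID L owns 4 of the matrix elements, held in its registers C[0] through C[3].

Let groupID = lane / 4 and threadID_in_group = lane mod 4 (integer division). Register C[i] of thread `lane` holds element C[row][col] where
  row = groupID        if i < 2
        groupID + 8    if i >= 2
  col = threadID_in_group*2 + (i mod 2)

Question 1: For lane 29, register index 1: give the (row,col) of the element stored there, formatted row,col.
L=29→G=29>>2=7, T=29&3=1
[1]→row 7+0=7  col 1·2+1=3

7,3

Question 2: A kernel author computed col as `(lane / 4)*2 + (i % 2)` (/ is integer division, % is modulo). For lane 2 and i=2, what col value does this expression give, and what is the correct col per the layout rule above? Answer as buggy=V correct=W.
`(lane / 4)*2 + (i % 2)`[2,2]→0
lane 2: G=0 (2/4), T=2 (2%4)
i=2: r=0+8=8, c=2*2+0=4
col: 0 vs 4

buggy=0 correct=4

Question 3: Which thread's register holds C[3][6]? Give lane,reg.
r=3⇒gr=3,Rb=0  c=6⇒th=3,odd=0
L=3*4+3=15  i=0*2+0=0

15,0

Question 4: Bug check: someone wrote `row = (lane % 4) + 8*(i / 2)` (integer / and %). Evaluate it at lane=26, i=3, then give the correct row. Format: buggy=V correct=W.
buggy=10 correct=14

`(lane % 4) + 8*(i / 2)`[26,3]→10
26: G=6,T=2
[3] (6+8,2*2+1) = (14,5)
row: 10 vs 14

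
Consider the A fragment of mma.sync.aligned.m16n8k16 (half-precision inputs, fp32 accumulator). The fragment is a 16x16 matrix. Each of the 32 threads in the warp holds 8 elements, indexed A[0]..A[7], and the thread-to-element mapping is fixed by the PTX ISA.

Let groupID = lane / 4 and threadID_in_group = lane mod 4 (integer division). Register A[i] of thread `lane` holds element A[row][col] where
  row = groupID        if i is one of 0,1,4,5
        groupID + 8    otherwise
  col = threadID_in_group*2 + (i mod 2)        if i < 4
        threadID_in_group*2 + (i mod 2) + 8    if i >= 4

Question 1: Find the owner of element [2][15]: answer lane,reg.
r: 2->gid=2,r8=0  c: 15->c8=1,tid=3,i&1=1
L=2*4+3=11  i=1*4+0*2+1=5

11,5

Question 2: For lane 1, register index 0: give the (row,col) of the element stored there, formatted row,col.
0,2

lane 1→1/4=0, 1 mod 4=1
i=0  r:0+0→0  c:2·1+0+0→2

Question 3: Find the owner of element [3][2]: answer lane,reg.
r: 3->gid=3,r8=0  c: 2->c8=0,tid=1,i&1=0
L=3*4+1=13  i=0*4+0*2+0=0

13,0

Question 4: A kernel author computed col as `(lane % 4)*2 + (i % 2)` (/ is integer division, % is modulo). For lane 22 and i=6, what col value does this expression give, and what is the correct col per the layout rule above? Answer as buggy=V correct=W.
buggy=4 correct=12

`(lane % 4)*2 + (i % 2)`[22,6]->4
lane 22->22/4=5, 22 mod 4=2
i=6  r:5+8->13  c:2·2+0+8->12
col: 4 vs 12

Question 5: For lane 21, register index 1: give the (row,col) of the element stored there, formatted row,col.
5,3

L=21=>grp=21>>2=5, tig=21&3=1
[1]=>row 5+0=5  col 1·2+1+0=3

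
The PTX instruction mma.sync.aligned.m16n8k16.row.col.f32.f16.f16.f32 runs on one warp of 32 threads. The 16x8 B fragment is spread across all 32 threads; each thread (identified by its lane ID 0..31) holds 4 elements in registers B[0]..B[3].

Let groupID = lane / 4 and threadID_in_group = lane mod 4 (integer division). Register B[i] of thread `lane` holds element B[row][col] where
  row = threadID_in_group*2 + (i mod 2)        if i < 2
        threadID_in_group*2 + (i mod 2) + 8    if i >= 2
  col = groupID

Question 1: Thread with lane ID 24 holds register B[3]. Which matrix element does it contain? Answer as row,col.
lane 24: G=6 (24/4), T=0 (24%4)
i=3: r=0*2+1+8=9, c=G=6

9,6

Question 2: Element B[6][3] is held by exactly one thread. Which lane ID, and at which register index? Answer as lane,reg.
c=3->g=3  r=6->rb=0,t=3,b0=0
L=3*4+3=15  i=0*2+0=0

15,0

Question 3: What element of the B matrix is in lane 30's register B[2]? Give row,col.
12,7

30: G=7,T=2
[2] (2*2+0+8,7) = (12,7)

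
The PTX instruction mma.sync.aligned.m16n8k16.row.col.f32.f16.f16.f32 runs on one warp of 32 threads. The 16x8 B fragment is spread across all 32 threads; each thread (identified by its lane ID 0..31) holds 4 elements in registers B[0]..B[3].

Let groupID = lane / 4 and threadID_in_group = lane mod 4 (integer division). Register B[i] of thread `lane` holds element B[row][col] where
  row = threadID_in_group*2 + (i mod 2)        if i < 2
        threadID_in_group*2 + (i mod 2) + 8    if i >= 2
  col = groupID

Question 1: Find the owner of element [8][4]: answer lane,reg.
16,2

c=4→G=4  r=8→rhi=1,T=0,p=0
L=4*4+0=16  i=1*2+0=2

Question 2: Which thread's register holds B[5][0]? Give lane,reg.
c:0=>grp=0  r:5=>rB=0,tig=2,lo=1
L=0*4+2=2  i=0*2+1=1

2,1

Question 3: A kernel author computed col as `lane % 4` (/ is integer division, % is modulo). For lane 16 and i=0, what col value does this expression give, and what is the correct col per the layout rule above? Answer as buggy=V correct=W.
`lane % 4`[16,0]⇒0
L=16⇒gr=16>>2=4, th=16&3=0
[0]⇒row 0·2+0+0=0  col gr=4
col: 0 vs 4

buggy=0 correct=4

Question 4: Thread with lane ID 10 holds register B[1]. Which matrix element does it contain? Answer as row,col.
L=10->gid=10>>2=2, tid=10&3=2
[1]->row 2·2+1+0=5  col gid=2

5,2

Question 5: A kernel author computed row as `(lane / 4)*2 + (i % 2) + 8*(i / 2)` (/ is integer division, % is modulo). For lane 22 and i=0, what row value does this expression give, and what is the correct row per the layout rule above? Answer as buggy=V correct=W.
`(lane / 4)*2 + (i % 2) + 8*(i / 2)`[22,0]→10
lane 22: G=5 (22/4), T=2 (22%4)
i=0: r=2*2+0+0=4, c=G=5
row: 10 vs 4

buggy=10 correct=4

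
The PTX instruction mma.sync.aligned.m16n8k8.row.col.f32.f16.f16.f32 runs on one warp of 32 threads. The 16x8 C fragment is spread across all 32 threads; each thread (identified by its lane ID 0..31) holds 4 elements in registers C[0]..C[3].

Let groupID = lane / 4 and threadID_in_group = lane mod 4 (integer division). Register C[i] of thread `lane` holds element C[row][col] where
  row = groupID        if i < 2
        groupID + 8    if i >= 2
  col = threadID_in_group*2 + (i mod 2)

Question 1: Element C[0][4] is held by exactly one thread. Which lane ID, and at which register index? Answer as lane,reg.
r: 0->gid=0,r8=0  c: 4->tid=2,i&1=0
L=0*4+2=2  i=0*2+0=0

2,0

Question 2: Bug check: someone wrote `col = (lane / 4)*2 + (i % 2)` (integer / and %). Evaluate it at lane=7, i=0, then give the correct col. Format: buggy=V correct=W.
`(lane / 4)*2 + (i % 2)`[7,0]->2
L=7->gid=7>>2=1, tid=7&3=3
[0]->row 1+0=1  col 3·2+0=6
col: 2 vs 6

buggy=2 correct=6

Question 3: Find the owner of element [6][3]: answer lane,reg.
25,1

r=6→G=6,rhi=0  c=3→T=1,p=1
L=6*4+1=25  i=0*2+1=1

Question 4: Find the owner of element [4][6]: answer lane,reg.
19,0

r: 4->gid=4,r8=0  c: 6->tid=3,i&1=0
L=4*4+3=19  i=0*2+0=0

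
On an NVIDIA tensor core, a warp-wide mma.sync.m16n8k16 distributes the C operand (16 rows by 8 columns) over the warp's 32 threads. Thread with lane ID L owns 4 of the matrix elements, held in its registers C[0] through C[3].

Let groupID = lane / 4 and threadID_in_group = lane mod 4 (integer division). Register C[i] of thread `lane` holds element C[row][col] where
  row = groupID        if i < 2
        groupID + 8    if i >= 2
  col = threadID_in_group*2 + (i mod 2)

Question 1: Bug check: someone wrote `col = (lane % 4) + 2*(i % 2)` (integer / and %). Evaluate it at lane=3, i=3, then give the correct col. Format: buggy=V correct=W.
`(lane % 4) + 2*(i % 2)`[3,3]⇒5
lane 3: gr=0 (3/4), th=3 (3%4)
i=3: r=0+8=8, c=3*2+1=7
col: 5 vs 7

buggy=5 correct=7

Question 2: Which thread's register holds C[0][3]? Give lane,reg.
r=0->g=0,rb=0  c=3->t=1,b0=1
L=0*4+1=1  i=0*2+1=1

1,1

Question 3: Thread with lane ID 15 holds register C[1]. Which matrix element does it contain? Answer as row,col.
3,7

15: gid=3,tid=3
[1] (3+0,3*2+1) = (3,7)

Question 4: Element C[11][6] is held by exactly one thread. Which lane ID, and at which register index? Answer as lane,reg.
r:11=>grp=3,rB=1  c:6=>tig=3,lo=0
L=3*4+3=15  i=1*2+0=2

15,2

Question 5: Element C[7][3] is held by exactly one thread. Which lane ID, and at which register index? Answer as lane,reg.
r:7=>grp=7,rB=0  c:3=>tig=1,lo=1
L=7*4+1=29  i=0*2+1=1

29,1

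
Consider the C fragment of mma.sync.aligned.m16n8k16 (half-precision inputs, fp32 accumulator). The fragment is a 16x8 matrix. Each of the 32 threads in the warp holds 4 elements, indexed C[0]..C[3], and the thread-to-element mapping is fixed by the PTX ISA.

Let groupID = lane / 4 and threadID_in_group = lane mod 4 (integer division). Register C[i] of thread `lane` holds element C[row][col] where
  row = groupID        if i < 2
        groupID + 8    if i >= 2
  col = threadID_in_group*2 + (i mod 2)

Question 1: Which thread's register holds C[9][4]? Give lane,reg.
r: 9->gid=1,r8=1  c: 4->tid=2,i&1=0
L=1*4+2=6  i=1*2+0=2

6,2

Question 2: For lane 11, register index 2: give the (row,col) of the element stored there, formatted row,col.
lane 11=>11/4=2, 11 mod 4=3
i=2  r:2+8=>10  c:2·3+0=>6

10,6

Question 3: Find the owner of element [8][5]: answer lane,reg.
r: 8->gid=0,r8=1  c: 5->tid=2,i&1=1
L=0*4+2=2  i=1*2+1=3

2,3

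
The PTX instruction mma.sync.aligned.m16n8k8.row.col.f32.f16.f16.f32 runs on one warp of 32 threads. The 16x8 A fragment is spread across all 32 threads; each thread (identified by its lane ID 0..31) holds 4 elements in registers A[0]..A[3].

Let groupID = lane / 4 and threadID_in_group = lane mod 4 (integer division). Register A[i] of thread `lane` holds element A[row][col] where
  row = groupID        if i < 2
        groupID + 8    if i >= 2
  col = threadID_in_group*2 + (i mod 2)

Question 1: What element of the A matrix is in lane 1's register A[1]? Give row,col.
1: g=0,t=1
[1] (0+0,1*2+1) = (0,3)

0,3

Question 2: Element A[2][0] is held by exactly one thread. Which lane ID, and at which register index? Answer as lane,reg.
8,0

r=2->g=2,rb=0  c=0->t=0,b0=0
L=2*4+0=8  i=0*2+0=0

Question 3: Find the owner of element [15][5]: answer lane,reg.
r=15->g=7,rb=1  c=5->t=2,b0=1
L=7*4+2=30  i=1*2+1=3

30,3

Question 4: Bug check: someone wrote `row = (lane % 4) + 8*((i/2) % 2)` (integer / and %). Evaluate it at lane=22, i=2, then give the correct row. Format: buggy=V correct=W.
`(lane % 4) + 8*((i/2) % 2)`[22,2]->10
lane 22->22/4=5, 22 mod 4=2
i=2  r:5+8->13  c:2·2+0->4
row: 10 vs 13

buggy=10 correct=13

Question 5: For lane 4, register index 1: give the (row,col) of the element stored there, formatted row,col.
1,1

L=4=>grp=4>>2=1, tig=4&3=0
[1]=>row 1+0=1  col 0·2+1=1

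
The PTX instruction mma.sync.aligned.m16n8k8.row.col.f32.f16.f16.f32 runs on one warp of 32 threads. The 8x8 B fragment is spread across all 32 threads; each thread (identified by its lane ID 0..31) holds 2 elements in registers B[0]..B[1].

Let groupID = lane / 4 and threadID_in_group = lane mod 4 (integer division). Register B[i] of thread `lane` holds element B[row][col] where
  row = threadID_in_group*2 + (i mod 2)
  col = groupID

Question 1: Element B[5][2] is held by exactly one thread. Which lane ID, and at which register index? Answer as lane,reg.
10,1

c=2→G=2  r=5→T=2,p=1
L=2*4+2=10  i=1=1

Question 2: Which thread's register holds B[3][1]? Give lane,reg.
5,1

c=1->g=1  r=3->t=1,b0=1
L=1*4+1=5  i=1=1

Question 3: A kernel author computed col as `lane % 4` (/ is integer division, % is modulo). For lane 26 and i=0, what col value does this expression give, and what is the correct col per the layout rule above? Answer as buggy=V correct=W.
`lane % 4`[26,0]→2
26: G=6,T=2
[0] (2*2+0,6) = (4,6)
col: 2 vs 6

buggy=2 correct=6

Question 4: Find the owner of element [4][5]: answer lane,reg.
22,0

c=5->g=5  r=4->t=2,b0=0
L=5*4+2=22  i=0=0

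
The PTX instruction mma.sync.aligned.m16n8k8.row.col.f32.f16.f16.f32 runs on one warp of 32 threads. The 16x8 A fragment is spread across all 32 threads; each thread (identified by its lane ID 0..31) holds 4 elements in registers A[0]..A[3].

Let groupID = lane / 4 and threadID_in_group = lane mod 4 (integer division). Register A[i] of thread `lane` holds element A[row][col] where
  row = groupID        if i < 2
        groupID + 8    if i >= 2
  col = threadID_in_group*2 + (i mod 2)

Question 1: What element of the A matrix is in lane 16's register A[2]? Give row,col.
12,0

lane 16=>16/4=4, 16 mod 4=0
i=2  r:4+8=>12  c:2·0+0=>0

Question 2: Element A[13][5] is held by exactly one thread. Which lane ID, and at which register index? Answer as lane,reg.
r: 13->gid=5,r8=1  c: 5->tid=2,i&1=1
L=5*4+2=22  i=1*2+1=3

22,3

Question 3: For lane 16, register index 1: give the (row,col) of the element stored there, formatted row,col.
4,1

16: g=4,t=0
[1] (4+0,0*2+1) = (4,1)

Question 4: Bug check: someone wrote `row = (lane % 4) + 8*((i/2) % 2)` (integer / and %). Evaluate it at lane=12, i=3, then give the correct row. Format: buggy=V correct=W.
`(lane % 4) + 8*((i/2) % 2)`[12,3]→8
lane 12: G=3 (12/4), T=0 (12%4)
i=3: r=3+8=11, c=0*2+1=1
row: 8 vs 11

buggy=8 correct=11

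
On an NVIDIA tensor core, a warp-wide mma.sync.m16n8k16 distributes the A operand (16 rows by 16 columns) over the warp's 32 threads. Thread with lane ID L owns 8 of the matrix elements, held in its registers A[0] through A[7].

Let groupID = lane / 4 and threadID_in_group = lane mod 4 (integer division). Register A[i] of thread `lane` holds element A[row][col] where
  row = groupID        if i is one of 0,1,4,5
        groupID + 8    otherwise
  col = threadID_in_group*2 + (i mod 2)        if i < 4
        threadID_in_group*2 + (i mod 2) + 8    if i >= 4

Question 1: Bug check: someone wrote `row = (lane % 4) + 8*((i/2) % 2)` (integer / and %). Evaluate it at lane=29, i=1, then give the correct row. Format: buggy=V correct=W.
`(lane % 4) + 8*((i/2) % 2)`[29,1]->1
29: gid=7,tid=1
[1] (7+0,1*2+1+0) = (7,3)
row: 1 vs 7

buggy=1 correct=7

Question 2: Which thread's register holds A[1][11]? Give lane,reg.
r=1→G=1,rhi=0  c=11→chi=1,T=1,p=1
L=1*4+1=5  i=1*4+0*2+1=5

5,5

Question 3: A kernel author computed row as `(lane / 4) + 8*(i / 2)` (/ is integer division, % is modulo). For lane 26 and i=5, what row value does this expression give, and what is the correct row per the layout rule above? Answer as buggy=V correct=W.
buggy=22 correct=6

`(lane / 4) + 8*(i / 2)`[26,5]=>22
lane 26: grp=6 (26/4), tig=2 (26%4)
i=5: r=6+0=6, c=2*2+1+8=13
row: 22 vs 6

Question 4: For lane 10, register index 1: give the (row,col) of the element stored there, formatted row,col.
2,5

L=10->g=10>>2=2, t=10&3=2
[1]->row 2+0=2  col 2·2+1+0=5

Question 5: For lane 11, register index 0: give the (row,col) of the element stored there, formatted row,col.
11: gr=2,th=3
[0] (2+0,3*2+0+0) = (2,6)

2,6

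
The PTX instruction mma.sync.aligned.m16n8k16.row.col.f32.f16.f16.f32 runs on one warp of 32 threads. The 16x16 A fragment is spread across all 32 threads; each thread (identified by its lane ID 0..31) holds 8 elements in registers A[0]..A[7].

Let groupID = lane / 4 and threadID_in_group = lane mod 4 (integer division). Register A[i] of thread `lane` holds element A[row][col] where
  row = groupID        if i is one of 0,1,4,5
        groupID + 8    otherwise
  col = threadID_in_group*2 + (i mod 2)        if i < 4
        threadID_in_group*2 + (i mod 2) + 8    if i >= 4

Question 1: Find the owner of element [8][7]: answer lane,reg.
3,3

r=8⇒gr=0,Rb=1  c=7⇒Cb=0,th=3,odd=1
L=0*4+3=3  i=0*4+1*2+1=3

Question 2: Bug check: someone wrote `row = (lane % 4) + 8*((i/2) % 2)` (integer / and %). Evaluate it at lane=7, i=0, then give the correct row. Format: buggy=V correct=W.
buggy=3 correct=1

`(lane % 4) + 8*((i/2) % 2)`[7,0]⇒3
L=7⇒gr=7>>2=1, th=7&3=3
[0]⇒row 1+0=1  col 3·2+0+0=6
row: 3 vs 1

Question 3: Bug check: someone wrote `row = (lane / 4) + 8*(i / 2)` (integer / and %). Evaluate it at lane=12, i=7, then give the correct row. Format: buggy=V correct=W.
`(lane / 4) + 8*(i / 2)`[12,7]->27
lane 12->12/4=3, 12 mod 4=0
i=7  r:3+8->11  c:2·0+1+8->9
row: 27 vs 11

buggy=27 correct=11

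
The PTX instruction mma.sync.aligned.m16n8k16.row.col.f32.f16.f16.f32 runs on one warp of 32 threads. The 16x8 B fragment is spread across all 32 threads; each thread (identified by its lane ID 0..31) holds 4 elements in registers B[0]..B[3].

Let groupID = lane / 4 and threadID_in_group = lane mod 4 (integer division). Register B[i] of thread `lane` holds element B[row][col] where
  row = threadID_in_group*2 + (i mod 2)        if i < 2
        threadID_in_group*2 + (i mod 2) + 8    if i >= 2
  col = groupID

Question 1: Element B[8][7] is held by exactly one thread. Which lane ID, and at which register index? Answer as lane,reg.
c=7⇒gr=7  r=8⇒Rb=1,th=0,odd=0
L=7*4+0=28  i=1*2+0=2

28,2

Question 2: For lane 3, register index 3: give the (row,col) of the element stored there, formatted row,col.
15,0

3: gid=0,tid=3
[3] (3*2+1+8,0) = (15,0)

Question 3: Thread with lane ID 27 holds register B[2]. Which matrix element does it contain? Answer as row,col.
27: grp=6,tig=3
[2] (3*2+0+8,6) = (14,6)

14,6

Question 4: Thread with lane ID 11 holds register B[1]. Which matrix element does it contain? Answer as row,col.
lane 11: gid=2 (11/4), tid=3 (11%4)
i=1: r=3*2+1+0=7, c=gid=2

7,2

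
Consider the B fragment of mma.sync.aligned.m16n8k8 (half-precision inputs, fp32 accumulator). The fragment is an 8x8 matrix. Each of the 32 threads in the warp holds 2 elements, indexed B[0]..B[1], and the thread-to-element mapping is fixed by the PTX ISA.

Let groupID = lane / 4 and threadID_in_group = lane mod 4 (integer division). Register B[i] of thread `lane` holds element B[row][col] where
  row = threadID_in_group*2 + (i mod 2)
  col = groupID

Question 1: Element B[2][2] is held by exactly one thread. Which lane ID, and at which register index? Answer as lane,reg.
9,0

c:2=>grp=2  r:2=>tig=1,lo=0
L=2*4+1=9  i=0=0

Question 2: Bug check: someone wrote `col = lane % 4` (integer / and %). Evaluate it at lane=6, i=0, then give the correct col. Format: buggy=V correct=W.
`lane % 4`[6,0]->2
lane 6->6/4=1, 6 mod 4=2
i=0  r:2·2+0->4  c:1
col: 2 vs 1

buggy=2 correct=1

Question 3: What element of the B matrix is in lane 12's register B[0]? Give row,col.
0,3

lane 12->12/4=3, 12 mod 4=0
i=0  r:2·0+0->0  c:3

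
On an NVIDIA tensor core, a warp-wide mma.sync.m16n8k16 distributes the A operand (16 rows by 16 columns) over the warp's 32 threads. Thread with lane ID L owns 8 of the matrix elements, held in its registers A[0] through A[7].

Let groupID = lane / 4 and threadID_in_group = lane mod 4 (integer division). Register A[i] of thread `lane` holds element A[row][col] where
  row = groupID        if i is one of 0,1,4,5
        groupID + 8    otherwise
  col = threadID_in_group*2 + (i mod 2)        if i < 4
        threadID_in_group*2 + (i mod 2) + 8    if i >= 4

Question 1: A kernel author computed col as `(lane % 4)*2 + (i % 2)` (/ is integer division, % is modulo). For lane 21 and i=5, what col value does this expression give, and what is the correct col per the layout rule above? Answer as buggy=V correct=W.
buggy=3 correct=11

`(lane % 4)*2 + (i % 2)`[21,5]->3
21: gid=5,tid=1
[5] (5+0,1*2+1+8) = (5,11)
col: 3 vs 11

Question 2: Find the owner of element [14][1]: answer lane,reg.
24,3

r: 14->gid=6,r8=1  c: 1->c8=0,tid=0,i&1=1
L=6*4+0=24  i=0*4+1*2+1=3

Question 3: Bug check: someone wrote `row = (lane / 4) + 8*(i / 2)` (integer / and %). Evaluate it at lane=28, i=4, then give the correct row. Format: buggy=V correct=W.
`(lane / 4) + 8*(i / 2)`[28,4]=>23
L=28=>grp=28>>2=7, tig=28&3=0
[4]=>row 7+0=7  col 0·2+0+8=8
row: 23 vs 7

buggy=23 correct=7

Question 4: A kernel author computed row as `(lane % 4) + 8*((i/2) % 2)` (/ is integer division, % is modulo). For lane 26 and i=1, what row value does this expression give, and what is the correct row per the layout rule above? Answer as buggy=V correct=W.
`(lane % 4) + 8*((i/2) % 2)`[26,1]->2
lane 26->26/4=6, 26 mod 4=2
i=1  r:6+0->6  c:2·2+1+0->5
row: 2 vs 6

buggy=2 correct=6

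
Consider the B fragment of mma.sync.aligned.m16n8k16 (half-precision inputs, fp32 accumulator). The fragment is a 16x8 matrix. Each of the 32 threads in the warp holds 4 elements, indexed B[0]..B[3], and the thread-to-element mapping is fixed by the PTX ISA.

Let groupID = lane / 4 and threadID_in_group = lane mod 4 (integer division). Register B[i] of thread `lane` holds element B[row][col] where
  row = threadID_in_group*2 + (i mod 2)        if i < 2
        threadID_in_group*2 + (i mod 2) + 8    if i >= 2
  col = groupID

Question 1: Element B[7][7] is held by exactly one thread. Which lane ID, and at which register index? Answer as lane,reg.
c:7=>grp=7  r:7=>rB=0,tig=3,lo=1
L=7*4+3=31  i=0*2+1=1

31,1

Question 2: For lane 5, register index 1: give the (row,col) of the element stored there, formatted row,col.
3,1

5: grp=1,tig=1
[1] (1*2+1+0,1) = (3,1)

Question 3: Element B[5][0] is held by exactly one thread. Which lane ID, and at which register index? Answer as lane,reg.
c=0→G=0  r=5→rhi=0,T=2,p=1
L=0*4+2=2  i=0*2+1=1

2,1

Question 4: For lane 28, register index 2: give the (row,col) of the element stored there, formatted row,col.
L=28->g=28>>2=7, t=28&3=0
[2]->row 0·2+0+8=8  col g=7

8,7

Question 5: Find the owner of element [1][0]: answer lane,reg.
c=0⇒gr=0  r=1⇒Rb=0,th=0,odd=1
L=0*4+0=0  i=0*2+1=1

0,1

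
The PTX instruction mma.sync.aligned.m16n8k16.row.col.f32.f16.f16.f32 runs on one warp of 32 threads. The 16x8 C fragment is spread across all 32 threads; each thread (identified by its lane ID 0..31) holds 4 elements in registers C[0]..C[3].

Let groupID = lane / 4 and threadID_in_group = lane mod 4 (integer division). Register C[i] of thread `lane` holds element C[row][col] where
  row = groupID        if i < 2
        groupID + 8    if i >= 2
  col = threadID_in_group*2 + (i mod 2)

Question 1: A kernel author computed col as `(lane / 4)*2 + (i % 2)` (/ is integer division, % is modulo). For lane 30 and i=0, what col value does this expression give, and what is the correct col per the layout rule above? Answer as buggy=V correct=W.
buggy=14 correct=4

`(lane / 4)*2 + (i % 2)`[30,0]->14
lane 30: g=7 (30/4), t=2 (30%4)
i=0: r=7+0=7, c=2*2+0=4
col: 14 vs 4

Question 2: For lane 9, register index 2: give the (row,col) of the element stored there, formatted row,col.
10,2

lane 9⇒9/4=2, 9 mod 4=1
i=2  r:2+8⇒10  c:2·1+0⇒2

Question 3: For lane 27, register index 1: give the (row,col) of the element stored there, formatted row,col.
6,7

27: G=6,T=3
[1] (6+0,3*2+1) = (6,7)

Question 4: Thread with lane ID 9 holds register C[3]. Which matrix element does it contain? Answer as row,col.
lane 9→9/4=2, 9 mod 4=1
i=3  r:2+8→10  c:2·1+1→3

10,3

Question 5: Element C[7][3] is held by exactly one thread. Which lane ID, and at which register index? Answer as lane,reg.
29,1

r=7→G=7,rhi=0  c=3→T=1,p=1
L=7*4+1=29  i=0*2+1=1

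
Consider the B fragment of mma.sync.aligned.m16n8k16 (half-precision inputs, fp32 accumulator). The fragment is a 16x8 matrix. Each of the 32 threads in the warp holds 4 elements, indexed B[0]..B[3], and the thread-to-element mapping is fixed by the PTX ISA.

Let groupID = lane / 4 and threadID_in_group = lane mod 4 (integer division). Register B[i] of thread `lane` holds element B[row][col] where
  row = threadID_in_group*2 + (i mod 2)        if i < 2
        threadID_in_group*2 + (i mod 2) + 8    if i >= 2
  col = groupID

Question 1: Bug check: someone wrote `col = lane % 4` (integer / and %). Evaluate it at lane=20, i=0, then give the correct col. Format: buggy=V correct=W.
`lane % 4`[20,0]⇒0
20: gr=5,th=0
[0] (0*2+0+0,5) = (0,5)
col: 0 vs 5

buggy=0 correct=5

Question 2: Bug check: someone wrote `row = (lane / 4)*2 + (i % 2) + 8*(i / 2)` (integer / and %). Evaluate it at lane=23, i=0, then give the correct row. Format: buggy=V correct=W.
`(lane / 4)*2 + (i % 2) + 8*(i / 2)`[23,0]→10
lane 23→23/4=5, 23 mod 4=3
i=0  r:2·3+0+0→6  c:5
row: 10 vs 6

buggy=10 correct=6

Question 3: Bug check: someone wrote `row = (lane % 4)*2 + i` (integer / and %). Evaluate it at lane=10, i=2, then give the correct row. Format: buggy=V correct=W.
buggy=6 correct=12

`(lane % 4)*2 + i`[10,2]->6
10: gid=2,tid=2
[2] (2*2+0+8,2) = (12,2)
row: 6 vs 12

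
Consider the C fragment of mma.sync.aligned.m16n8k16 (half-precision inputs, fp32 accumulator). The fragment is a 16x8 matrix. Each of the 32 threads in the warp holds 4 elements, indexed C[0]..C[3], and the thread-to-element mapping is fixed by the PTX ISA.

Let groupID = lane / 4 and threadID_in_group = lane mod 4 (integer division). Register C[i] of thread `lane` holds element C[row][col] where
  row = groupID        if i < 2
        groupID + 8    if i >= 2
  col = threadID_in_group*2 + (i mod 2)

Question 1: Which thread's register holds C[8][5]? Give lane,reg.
2,3

r:8=>grp=0,rB=1  c:5=>tig=2,lo=1
L=0*4+2=2  i=1*2+1=3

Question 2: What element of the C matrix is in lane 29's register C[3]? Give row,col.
L=29→G=29>>2=7, T=29&3=1
[3]→row 7+8=15  col 1·2+1=3

15,3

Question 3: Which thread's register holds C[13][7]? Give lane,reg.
23,3

r=13→G=5,rhi=1  c=7→T=3,p=1
L=5*4+3=23  i=1*2+1=3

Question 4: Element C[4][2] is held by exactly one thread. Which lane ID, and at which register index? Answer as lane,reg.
17,0

r: 4->gid=4,r8=0  c: 2->tid=1,i&1=0
L=4*4+1=17  i=0*2+0=0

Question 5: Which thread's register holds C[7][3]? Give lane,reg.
r=7⇒gr=7,Rb=0  c=3⇒th=1,odd=1
L=7*4+1=29  i=0*2+1=1

29,1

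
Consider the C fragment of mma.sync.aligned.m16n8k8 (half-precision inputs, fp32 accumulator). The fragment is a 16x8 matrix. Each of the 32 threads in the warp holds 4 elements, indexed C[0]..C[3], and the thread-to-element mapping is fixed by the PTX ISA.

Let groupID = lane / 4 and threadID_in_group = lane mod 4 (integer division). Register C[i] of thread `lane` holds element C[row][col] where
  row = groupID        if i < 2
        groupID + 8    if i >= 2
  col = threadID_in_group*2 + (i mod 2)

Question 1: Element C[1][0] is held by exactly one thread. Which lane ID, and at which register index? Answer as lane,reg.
4,0

r=1⇒gr=1,Rb=0  c=0⇒th=0,odd=0
L=1*4+0=4  i=0*2+0=0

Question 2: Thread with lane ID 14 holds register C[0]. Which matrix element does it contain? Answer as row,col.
3,4

lane 14=>14/4=3, 14 mod 4=2
i=0  r:3+0=>3  c:2·2+0=>4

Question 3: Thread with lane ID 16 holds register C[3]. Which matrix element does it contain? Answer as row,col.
16: G=4,T=0
[3] (4+8,0*2+1) = (12,1)

12,1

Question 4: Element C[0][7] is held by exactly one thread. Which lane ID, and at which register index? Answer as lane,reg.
3,1

r: 0->gid=0,r8=0  c: 7->tid=3,i&1=1
L=0*4+3=3  i=0*2+1=1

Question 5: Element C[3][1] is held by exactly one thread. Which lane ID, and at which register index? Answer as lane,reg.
r: 3->gid=3,r8=0  c: 1->tid=0,i&1=1
L=3*4+0=12  i=0*2+1=1

12,1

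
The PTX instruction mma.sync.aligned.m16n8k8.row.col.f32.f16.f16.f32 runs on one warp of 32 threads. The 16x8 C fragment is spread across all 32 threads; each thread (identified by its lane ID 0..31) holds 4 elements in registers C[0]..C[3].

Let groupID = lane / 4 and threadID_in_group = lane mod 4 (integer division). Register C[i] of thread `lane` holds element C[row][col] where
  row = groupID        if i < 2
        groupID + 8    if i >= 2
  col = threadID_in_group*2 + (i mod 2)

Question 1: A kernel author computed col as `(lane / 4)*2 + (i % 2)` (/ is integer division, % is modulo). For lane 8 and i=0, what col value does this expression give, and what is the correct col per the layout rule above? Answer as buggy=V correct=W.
`(lane / 4)*2 + (i % 2)`[8,0]→4
L=8→G=8>>2=2, T=8&3=0
[0]→row 2+0=2  col 0·2+0=0
col: 4 vs 0

buggy=4 correct=0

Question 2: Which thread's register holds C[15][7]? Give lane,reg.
r=15⇒gr=7,Rb=1  c=7⇒th=3,odd=1
L=7*4+3=31  i=1*2+1=3

31,3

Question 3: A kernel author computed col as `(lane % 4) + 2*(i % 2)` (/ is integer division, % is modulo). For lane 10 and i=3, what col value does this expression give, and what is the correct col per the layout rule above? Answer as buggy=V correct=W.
`(lane % 4) + 2*(i % 2)`[10,3]->4
10: g=2,t=2
[3] (2+8,2*2+1) = (10,5)
col: 4 vs 5

buggy=4 correct=5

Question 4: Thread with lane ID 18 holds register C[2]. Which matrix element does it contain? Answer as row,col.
18: gid=4,tid=2
[2] (4+8,2*2+0) = (12,4)

12,4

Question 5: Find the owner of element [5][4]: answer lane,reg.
22,0

r: 5->gid=5,r8=0  c: 4->tid=2,i&1=0
L=5*4+2=22  i=0*2+0=0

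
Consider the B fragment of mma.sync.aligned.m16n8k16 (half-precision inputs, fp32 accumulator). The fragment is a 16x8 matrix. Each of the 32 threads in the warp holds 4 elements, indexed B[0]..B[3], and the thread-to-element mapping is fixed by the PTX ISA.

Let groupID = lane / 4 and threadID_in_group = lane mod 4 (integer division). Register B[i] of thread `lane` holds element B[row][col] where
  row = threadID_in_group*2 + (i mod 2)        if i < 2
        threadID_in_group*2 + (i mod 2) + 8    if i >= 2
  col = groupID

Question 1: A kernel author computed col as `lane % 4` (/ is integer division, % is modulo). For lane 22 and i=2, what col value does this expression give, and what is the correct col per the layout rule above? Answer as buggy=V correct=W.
buggy=2 correct=5

`lane % 4`[22,2]->2
L=22->g=22>>2=5, t=22&3=2
[2]->row 2·2+0+8=12  col g=5
col: 2 vs 5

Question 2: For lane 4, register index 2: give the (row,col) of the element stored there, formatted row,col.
lane 4: grp=1 (4/4), tig=0 (4%4)
i=2: r=0*2+0+8=8, c=grp=1

8,1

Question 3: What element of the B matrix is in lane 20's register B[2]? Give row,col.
L=20->gid=20>>2=5, tid=20&3=0
[2]->row 0·2+0+8=8  col gid=5

8,5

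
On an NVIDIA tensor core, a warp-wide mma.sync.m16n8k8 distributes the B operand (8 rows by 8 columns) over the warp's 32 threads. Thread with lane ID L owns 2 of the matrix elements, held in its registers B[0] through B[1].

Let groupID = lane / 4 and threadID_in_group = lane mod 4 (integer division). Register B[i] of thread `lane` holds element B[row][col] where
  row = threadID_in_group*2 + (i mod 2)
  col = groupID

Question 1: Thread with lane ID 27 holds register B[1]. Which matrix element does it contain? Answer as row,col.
lane 27→27/4=6, 27 mod 4=3
i=1  r:2·3+1→7  c:6

7,6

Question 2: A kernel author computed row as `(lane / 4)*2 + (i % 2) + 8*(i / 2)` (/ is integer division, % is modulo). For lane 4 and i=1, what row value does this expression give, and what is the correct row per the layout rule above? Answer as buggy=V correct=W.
`(lane / 4)*2 + (i % 2) + 8*(i / 2)`[4,1]->3
lane 4->4/4=1, 4 mod 4=0
i=1  r:2·0+1->1  c:1
row: 3 vs 1

buggy=3 correct=1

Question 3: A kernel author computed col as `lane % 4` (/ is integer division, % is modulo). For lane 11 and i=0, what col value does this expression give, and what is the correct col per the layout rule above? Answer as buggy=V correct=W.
buggy=3 correct=2

`lane % 4`[11,0]->3
11: g=2,t=3
[0] (3*2+0,2) = (6,2)
col: 3 vs 2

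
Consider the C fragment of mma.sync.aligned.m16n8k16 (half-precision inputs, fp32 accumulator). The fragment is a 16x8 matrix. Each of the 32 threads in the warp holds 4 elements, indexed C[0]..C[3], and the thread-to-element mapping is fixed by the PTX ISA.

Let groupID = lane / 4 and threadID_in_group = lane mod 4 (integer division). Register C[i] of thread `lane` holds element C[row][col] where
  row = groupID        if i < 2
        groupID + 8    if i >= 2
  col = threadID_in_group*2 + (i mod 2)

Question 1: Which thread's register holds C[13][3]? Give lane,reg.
21,3

r=13->g=5,rb=1  c=3->t=1,b0=1
L=5*4+1=21  i=1*2+1=3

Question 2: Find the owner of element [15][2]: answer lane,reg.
29,2

r:15=>grp=7,rB=1  c:2=>tig=1,lo=0
L=7*4+1=29  i=1*2+0=2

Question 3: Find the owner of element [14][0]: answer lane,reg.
r=14->g=6,rb=1  c=0->t=0,b0=0
L=6*4+0=24  i=1*2+0=2

24,2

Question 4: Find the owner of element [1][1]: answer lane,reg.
4,1

r: 1->gid=1,r8=0  c: 1->tid=0,i&1=1
L=1*4+0=4  i=0*2+1=1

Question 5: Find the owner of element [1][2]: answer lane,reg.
r=1⇒gr=1,Rb=0  c=2⇒th=1,odd=0
L=1*4+1=5  i=0*2+0=0

5,0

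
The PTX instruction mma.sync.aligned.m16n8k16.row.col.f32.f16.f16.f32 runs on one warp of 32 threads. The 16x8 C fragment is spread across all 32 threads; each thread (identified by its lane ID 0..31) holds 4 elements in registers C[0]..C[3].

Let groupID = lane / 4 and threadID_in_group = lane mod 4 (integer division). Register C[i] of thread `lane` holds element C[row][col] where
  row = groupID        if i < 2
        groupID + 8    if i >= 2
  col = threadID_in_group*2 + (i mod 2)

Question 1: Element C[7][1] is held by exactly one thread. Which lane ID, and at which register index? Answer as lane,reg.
r=7⇒gr=7,Rb=0  c=1⇒th=0,odd=1
L=7*4+0=28  i=0*2+1=1

28,1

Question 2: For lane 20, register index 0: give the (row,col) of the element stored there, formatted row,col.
5,0

lane 20: grp=5 (20/4), tig=0 (20%4)
i=0: r=5+0=5, c=0*2+0=0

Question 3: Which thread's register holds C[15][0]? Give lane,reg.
r=15→G=7,rhi=1  c=0→T=0,p=0
L=7*4+0=28  i=1*2+0=2

28,2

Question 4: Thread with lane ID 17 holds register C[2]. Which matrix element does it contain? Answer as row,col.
12,2

L=17⇒gr=17>>2=4, th=17&3=1
[2]⇒row 4+8=12  col 1·2+0=2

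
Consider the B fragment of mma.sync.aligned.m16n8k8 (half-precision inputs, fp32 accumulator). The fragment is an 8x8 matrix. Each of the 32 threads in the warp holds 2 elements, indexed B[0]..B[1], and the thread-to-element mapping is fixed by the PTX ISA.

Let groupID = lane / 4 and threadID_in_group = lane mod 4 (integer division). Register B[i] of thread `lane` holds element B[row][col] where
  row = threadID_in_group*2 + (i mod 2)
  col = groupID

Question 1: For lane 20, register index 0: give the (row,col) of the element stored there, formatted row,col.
L=20⇒gr=20>>2=5, th=20&3=0
[0]⇒row 0·2+0=0  col gr=5

0,5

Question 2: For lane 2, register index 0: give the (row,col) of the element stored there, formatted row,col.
4,0

L=2->gid=2>>2=0, tid=2&3=2
[0]->row 2·2+0=4  col gid=0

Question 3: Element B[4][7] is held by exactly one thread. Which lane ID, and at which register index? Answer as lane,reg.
30,0

c=7⇒gr=7  r=4⇒th=2,odd=0
L=7*4+2=30  i=0=0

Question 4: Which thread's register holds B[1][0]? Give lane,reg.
c=0->g=0  r=1->t=0,b0=1
L=0*4+0=0  i=1=1

0,1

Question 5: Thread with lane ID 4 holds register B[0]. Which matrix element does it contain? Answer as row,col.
0,1

4: G=1,T=0
[0] (0*2+0,1) = (0,1)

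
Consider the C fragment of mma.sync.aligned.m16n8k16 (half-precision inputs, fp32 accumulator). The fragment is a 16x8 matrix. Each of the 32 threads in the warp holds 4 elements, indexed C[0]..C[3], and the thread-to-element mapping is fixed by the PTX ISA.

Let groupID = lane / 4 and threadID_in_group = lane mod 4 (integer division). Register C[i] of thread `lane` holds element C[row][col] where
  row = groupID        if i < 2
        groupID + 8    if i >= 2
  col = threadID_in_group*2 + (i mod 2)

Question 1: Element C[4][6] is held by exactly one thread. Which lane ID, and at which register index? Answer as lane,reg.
r: 4->gid=4,r8=0  c: 6->tid=3,i&1=0
L=4*4+3=19  i=0*2+0=0

19,0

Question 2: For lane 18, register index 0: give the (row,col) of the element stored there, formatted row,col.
lane 18: G=4 (18/4), T=2 (18%4)
i=0: r=4+0=4, c=2*2+0=4

4,4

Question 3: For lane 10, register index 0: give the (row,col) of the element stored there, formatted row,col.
2,4

lane 10->10/4=2, 10 mod 4=2
i=0  r:2+0->2  c:2·2+0->4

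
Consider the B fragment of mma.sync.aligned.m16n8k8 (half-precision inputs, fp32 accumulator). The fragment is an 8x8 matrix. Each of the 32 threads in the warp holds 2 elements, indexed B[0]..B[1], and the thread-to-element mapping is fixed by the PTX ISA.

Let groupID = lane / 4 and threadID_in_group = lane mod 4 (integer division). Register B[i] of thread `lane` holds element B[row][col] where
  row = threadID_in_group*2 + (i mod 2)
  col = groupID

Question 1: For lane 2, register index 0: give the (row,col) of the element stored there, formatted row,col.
4,0

lane 2->2/4=0, 2 mod 4=2
i=0  r:2·2+0->4  c:0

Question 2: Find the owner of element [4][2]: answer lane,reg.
10,0

c=2⇒gr=2  r=4⇒th=2,odd=0
L=2*4+2=10  i=0=0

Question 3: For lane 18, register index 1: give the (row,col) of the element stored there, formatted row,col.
5,4

L=18⇒gr=18>>2=4, th=18&3=2
[1]⇒row 2·2+1=5  col gr=4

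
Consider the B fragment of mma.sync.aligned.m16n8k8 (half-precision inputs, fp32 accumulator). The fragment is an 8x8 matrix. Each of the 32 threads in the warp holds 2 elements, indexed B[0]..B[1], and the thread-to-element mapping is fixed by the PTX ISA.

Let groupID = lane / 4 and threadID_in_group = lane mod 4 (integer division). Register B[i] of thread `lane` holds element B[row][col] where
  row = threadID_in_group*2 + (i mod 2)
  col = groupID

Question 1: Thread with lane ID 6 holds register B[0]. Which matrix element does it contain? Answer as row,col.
4,1

lane 6: gid=1 (6/4), tid=2 (6%4)
i=0: r=2*2+0=4, c=gid=1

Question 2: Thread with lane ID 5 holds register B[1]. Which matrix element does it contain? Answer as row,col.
lane 5: G=1 (5/4), T=1 (5%4)
i=1: r=1*2+1=3, c=G=1

3,1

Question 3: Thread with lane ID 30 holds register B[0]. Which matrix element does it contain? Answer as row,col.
lane 30→30/4=7, 30 mod 4=2
i=0  r:2·2+0→4  c:7

4,7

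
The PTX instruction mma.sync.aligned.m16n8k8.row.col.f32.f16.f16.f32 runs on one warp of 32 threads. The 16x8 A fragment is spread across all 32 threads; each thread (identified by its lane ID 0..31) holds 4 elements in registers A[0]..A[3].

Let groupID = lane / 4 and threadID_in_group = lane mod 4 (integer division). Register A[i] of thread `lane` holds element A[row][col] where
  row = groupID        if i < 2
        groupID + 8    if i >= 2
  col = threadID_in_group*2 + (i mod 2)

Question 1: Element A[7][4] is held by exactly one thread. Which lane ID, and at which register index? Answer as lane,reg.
30,0

r:7=>grp=7,rB=0  c:4=>tig=2,lo=0
L=7*4+2=30  i=0*2+0=0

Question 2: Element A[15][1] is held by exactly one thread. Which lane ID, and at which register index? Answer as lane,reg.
28,3

r=15→G=7,rhi=1  c=1→T=0,p=1
L=7*4+0=28  i=1*2+1=3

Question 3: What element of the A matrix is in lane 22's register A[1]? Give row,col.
5,5

lane 22: G=5 (22/4), T=2 (22%4)
i=1: r=5+0=5, c=2*2+1=5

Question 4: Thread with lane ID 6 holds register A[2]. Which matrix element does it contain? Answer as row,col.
6: G=1,T=2
[2] (1+8,2*2+0) = (9,4)

9,4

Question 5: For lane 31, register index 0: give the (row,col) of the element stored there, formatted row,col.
lane 31: G=7 (31/4), T=3 (31%4)
i=0: r=7+0=7, c=3*2+0=6

7,6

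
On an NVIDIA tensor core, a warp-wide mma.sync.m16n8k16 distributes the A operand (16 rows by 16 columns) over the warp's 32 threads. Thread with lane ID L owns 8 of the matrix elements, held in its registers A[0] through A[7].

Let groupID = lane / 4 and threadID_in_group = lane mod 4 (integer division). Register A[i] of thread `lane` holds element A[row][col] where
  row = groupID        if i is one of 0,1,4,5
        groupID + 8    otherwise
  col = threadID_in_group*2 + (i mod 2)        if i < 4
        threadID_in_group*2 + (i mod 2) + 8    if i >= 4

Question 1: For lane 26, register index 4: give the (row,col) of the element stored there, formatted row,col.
lane 26->26/4=6, 26 mod 4=2
i=4  r:6+0->6  c:2·2+0+8->12

6,12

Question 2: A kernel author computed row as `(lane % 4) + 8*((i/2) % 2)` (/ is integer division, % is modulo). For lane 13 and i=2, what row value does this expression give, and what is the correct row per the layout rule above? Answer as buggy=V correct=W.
`(lane % 4) + 8*((i/2) % 2)`[13,2]→9
L=13→G=13>>2=3, T=13&3=1
[2]→row 3+8=11  col 1·2+0+0=2
row: 9 vs 11

buggy=9 correct=11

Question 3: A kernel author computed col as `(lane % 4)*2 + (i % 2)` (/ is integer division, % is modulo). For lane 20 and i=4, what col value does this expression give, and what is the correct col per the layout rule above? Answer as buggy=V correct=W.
`(lane % 4)*2 + (i % 2)`[20,4]⇒0
lane 20: gr=5 (20/4), th=0 (20%4)
i=4: r=5+0=5, c=0*2+0+8=8
col: 0 vs 8

buggy=0 correct=8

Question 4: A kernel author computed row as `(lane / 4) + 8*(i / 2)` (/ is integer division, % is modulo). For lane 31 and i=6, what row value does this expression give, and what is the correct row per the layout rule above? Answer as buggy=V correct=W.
`(lane / 4) + 8*(i / 2)`[31,6]->31
31: g=7,t=3
[6] (7+8,3*2+0+8) = (15,14)
row: 31 vs 15

buggy=31 correct=15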